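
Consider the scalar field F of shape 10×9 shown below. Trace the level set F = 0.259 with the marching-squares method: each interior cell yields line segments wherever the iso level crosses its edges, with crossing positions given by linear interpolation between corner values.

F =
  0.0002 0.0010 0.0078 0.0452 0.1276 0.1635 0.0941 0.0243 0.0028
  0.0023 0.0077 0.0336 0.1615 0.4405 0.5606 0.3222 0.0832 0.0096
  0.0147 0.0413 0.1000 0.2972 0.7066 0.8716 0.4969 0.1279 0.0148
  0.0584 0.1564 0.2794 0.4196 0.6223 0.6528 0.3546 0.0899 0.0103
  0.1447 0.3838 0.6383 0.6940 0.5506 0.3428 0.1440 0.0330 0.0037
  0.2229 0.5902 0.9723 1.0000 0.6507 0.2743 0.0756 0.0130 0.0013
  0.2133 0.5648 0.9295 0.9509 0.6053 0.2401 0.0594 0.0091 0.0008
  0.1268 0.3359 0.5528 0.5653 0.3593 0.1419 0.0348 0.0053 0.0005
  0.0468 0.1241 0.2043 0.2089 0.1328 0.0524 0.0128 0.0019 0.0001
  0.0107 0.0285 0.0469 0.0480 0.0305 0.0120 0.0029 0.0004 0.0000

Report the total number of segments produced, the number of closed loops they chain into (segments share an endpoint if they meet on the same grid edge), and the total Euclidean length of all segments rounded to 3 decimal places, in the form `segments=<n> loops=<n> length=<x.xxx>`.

cell (0,3): code 0100 → (0.420,4.000)–(1.000,3.349)
cell (0,4): code 1100 → (0.240,5.000)–(0.420,4.000)
cell (0,5): code 1100 → (0.723,6.000)–(0.240,5.000)
cell (0,6): code 1000 → (1.000,6.264)–(0.723,6.000)
cell (1,2): code 0100 → (1.718,3.000)–(2.000,2.806)
cell (1,3): code 1110 → (1.000,3.349)–(1.718,3.000)
cell (1,6): code 1001 → (2.000,6.645)–(1.000,6.264)
cell (2,1): code 0100 → (2.886,2.000)–(3.000,1.834)
cell (2,2): code 1110 → (2.000,2.806)–(2.886,2.000)
cell (2,6): code 1001 → (3.000,6.361)–(2.000,6.645)
cell (3,0): code 0100 → (3.451,1.000)–(4.000,0.478)
cell (3,1): code 1110 → (3.000,1.834)–(3.451,1.000)
cell (3,5): code 1011 → (4.000,5.422)–(3.454,6.000)
cell (3,6): code 0001 → (3.454,6.000)–(3.000,6.361)
cell (4,0): code 0110 → (4.000,0.478)–(5.000,0.098)
cell (4,5): code 1001 → (5.000,5.077)–(4.000,5.422)
cell (5,0): code 0110 → (5.000,0.098)–(6.000,0.130)
cell (5,4): code 1011 → (6.000,4.948)–(5.447,5.000)
cell (5,5): code 0001 → (5.447,5.000)–(5.000,5.077)
cell (6,0): code 0110 → (6.000,0.130)–(7.000,0.632)
cell (6,4): code 1001 → (7.000,4.461)–(6.000,4.948)
cell (7,0): code 0010 → (7.000,0.632)–(7.363,1.000)
cell (7,1): code 0011 → (7.363,1.000)–(7.843,2.000)
cell (7,2): code 0011 → (7.843,2.000)–(7.859,3.000)
cell (7,3): code 0011 → (7.859,3.000)–(7.443,4.000)
cell (7,4): code 0001 → (7.443,4.000)–(7.000,4.461)
total: 26 segments, chained into 1 closed loop(s), length Σ = 21.828489

segments=26 loops=1 length=21.828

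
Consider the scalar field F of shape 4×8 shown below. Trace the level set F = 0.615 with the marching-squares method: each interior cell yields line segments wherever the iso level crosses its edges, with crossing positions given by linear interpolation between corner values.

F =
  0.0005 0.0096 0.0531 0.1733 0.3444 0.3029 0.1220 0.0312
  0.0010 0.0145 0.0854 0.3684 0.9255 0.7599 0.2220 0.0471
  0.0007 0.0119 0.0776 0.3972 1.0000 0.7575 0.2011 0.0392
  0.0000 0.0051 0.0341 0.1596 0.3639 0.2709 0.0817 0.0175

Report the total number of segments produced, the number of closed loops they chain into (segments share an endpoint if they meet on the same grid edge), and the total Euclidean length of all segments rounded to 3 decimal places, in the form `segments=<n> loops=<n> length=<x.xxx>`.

cell (0,3): code 0100 → (0.466,4.000)–(1.000,3.443)
cell (0,4): code 1100 → (0.683,5.000)–(0.466,4.000)
cell (0,5): code 1000 → (1.000,5.269)–(0.683,5.000)
cell (1,3): code 0110 → (1.000,3.443)–(2.000,3.361)
cell (1,5): code 1001 → (2.000,5.256)–(1.000,5.269)
cell (2,3): code 0010 → (2.000,3.361)–(2.605,4.000)
cell (2,4): code 0011 → (2.605,4.000)–(2.293,5.000)
cell (2,5): code 0001 → (2.293,5.000)–(2.000,5.256)
total: 8 segments, chained into 1 closed loop(s), length Σ = 6.531494

segments=8 loops=1 length=6.531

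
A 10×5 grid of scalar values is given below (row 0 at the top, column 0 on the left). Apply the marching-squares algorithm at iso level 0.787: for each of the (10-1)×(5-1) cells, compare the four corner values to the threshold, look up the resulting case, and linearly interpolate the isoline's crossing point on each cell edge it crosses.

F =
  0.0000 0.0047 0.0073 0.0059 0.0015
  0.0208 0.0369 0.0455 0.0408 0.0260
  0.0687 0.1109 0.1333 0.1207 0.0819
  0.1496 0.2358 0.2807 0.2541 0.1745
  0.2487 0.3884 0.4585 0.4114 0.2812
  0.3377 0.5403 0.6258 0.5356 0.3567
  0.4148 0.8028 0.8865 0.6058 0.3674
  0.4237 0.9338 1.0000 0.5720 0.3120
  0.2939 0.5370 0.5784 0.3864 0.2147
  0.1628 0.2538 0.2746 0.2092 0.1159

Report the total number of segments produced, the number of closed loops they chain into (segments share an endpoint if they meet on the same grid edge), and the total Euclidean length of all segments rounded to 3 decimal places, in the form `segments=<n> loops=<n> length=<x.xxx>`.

segments=8 loops=1 length=5.871

cell (5,0): code 0100 → (5.940,1.000)–(6.000,0.959)
cell (5,1): code 1100 → (5.618,2.000)–(5.940,1.000)
cell (5,2): code 1000 → (6.000,2.354)–(5.618,2.000)
cell (6,0): code 0110 → (6.000,0.959)–(7.000,0.712)
cell (6,2): code 1001 → (7.000,2.498)–(6.000,2.354)
cell (7,0): code 0010 → (7.000,0.712)–(7.370,1.000)
cell (7,1): code 0011 → (7.370,1.000)–(7.505,2.000)
cell (7,2): code 0001 → (7.505,2.000)–(7.000,2.498)
total: 8 segments, chained into 1 closed loop(s), length Σ = 5.871207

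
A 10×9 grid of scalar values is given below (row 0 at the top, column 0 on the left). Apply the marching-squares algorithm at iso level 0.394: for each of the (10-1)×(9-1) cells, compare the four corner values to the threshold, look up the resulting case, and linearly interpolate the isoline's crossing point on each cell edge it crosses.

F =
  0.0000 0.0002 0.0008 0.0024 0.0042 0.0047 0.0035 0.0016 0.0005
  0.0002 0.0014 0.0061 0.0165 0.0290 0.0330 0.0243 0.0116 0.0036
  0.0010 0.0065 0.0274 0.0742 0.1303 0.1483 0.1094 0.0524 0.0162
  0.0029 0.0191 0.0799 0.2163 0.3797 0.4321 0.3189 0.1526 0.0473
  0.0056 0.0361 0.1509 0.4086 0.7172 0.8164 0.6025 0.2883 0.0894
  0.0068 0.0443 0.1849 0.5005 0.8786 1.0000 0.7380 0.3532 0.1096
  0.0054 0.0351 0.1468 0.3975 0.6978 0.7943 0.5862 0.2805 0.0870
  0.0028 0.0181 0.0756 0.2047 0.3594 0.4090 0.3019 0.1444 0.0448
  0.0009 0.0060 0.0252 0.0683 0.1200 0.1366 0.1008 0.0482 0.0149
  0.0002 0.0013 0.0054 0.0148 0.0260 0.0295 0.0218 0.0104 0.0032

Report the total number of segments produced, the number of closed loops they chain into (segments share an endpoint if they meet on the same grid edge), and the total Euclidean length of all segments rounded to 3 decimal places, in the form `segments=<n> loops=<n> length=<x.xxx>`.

segments=18 loops=1 length=13.021

cell (2,4): code 0100 → (2.866,5.000)–(3.000,4.273)
cell (2,5): code 1000 → (3.000,5.337)–(2.866,5.000)
cell (3,2): code 0100 → (3.924,3.000)–(4.000,2.943)
cell (3,3): code 1100 → (3.042,4.000)–(3.924,3.000)
cell (3,4): code 1110 → (3.000,4.273)–(3.042,4.000)
cell (3,5): code 1101 → (3.265,6.000)–(3.000,5.337)
cell (3,6): code 1000 → (4.000,6.664)–(3.265,6.000)
cell (4,2): code 0110 → (4.000,2.943)–(5.000,2.663)
cell (4,6): code 1001 → (5.000,6.894)–(4.000,6.664)
cell (5,2): code 0110 → (5.000,2.663)–(6.000,2.986)
cell (5,6): code 1001 → (6.000,6.629)–(5.000,6.894)
cell (6,2): code 0010 → (6.000,2.986)–(6.018,3.000)
cell (6,3): code 0011 → (6.018,3.000)–(6.898,4.000)
cell (6,4): code 0111 → (6.898,4.000)–(7.000,4.698)
cell (6,5): code 1011 → (7.000,5.140)–(6.676,6.000)
cell (6,6): code 0001 → (6.676,6.000)–(6.000,6.629)
cell (7,4): code 0010 → (7.000,4.698)–(7.055,5.000)
cell (7,5): code 0001 → (7.055,5.000)–(7.000,5.140)
total: 18 segments, chained into 1 closed loop(s), length Σ = 13.020802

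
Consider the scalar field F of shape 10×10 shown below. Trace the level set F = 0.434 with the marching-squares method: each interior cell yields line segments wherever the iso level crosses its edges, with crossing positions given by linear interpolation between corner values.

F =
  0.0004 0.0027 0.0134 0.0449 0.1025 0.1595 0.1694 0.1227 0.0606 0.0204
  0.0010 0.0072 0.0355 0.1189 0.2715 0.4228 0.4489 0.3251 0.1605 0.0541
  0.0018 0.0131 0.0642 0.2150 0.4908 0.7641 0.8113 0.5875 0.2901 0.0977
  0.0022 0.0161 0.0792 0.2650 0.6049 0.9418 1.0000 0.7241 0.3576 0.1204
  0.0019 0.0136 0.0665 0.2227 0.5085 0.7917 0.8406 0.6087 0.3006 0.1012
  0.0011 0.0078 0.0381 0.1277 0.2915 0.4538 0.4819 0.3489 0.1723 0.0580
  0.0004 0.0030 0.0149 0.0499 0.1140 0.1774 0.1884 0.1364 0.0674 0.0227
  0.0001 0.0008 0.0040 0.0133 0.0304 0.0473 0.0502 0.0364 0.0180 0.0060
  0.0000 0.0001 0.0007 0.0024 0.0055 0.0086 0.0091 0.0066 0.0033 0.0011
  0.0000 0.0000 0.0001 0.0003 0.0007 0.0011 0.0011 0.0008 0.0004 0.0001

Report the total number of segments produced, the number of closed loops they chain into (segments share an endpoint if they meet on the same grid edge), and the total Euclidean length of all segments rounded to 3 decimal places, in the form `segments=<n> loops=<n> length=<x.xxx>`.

segments=18 loops=1 length=13.246

cell (0,5): code 0100 → (0.947,6.000)–(1.000,5.429)
cell (0,6): code 1000 → (1.000,6.120)–(0.947,6.000)
cell (1,3): code 0100 → (1.741,4.000)–(2.000,3.794)
cell (1,4): code 1100 → (1.033,5.000)–(1.741,4.000)
cell (1,5): code 1110 → (1.000,5.429)–(1.033,5.000)
cell (1,6): code 1101 → (1.415,7.000)–(1.000,6.120)
cell (1,7): code 1000 → (2.000,7.516)–(1.415,7.000)
cell (2,3): code 0110 → (2.000,3.794)–(3.000,3.497)
cell (2,7): code 1001 → (3.000,7.792)–(2.000,7.516)
cell (3,3): code 0110 → (3.000,3.497)–(4.000,3.739)
cell (3,7): code 1001 → (4.000,7.567)–(3.000,7.792)
cell (4,3): code 0010 → (4.000,3.739)–(4.343,4.000)
cell (4,4): code 0111 → (4.343,4.000)–(5.000,4.878)
cell (4,6): code 1011 → (5.000,6.360)–(4.672,7.000)
cell (4,7): code 0001 → (4.672,7.000)–(4.000,7.567)
cell (5,4): code 0010 → (5.000,4.878)–(5.072,5.000)
cell (5,5): code 0011 → (5.072,5.000)–(5.163,6.000)
cell (5,6): code 0001 → (5.163,6.000)–(5.000,6.360)
total: 18 segments, chained into 1 closed loop(s), length Σ = 13.245507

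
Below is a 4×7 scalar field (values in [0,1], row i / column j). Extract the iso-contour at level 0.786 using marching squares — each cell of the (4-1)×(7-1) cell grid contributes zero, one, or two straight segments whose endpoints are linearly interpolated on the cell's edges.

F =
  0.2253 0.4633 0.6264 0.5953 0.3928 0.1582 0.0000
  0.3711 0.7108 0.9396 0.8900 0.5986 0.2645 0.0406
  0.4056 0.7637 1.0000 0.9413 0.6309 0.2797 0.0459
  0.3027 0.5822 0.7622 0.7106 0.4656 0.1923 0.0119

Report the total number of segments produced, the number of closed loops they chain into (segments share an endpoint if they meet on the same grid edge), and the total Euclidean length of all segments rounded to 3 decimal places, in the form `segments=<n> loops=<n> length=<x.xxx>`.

segments=8 loops=1 length=7.521

cell (0,1): code 0100 → (0.510,2.000)–(1.000,1.329)
cell (0,2): code 1100 → (0.647,3.000)–(0.510,2.000)
cell (0,3): code 1000 → (1.000,3.357)–(0.647,3.000)
cell (1,1): code 0110 → (1.000,1.329)–(2.000,1.094)
cell (1,3): code 1001 → (2.000,3.500)–(1.000,3.357)
cell (2,1): code 0010 → (2.000,1.094)–(2.900,2.000)
cell (2,2): code 0011 → (2.900,2.000)–(2.673,3.000)
cell (2,3): code 0001 → (2.673,3.000)–(2.000,3.500)
total: 8 segments, chained into 1 closed loop(s), length Σ = 7.520859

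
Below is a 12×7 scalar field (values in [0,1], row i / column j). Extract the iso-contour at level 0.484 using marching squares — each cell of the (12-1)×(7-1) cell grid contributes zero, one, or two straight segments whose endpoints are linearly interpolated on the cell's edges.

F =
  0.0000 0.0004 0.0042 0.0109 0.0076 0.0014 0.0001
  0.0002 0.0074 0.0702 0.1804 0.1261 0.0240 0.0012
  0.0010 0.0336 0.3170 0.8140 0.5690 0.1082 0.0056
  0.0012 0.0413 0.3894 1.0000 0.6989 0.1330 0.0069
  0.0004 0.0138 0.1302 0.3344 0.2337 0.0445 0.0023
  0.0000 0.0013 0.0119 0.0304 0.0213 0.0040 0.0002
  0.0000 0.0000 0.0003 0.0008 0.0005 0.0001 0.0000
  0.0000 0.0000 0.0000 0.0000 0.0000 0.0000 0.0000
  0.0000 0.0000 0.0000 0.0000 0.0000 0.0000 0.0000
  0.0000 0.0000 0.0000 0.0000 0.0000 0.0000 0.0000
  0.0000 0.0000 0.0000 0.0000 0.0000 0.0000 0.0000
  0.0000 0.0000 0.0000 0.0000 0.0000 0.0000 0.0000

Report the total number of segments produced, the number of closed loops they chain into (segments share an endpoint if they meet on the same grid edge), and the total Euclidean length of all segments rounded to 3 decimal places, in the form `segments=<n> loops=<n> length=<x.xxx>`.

segments=8 loops=1 length=6.991

cell (1,2): code 0100 → (1.479,3.000)–(2.000,2.336)
cell (1,3): code 1100 → (1.808,4.000)–(1.479,3.000)
cell (1,4): code 1000 → (2.000,4.184)–(1.808,4.000)
cell (2,2): code 0110 → (2.000,2.336)–(3.000,2.155)
cell (2,4): code 1001 → (3.000,4.380)–(2.000,4.184)
cell (3,2): code 0010 → (3.000,2.155)–(3.775,3.000)
cell (3,3): code 0011 → (3.775,3.000)–(3.462,4.000)
cell (3,4): code 0001 → (3.462,4.000)–(3.000,4.380)
total: 8 segments, chained into 1 closed loop(s), length Σ = 6.990662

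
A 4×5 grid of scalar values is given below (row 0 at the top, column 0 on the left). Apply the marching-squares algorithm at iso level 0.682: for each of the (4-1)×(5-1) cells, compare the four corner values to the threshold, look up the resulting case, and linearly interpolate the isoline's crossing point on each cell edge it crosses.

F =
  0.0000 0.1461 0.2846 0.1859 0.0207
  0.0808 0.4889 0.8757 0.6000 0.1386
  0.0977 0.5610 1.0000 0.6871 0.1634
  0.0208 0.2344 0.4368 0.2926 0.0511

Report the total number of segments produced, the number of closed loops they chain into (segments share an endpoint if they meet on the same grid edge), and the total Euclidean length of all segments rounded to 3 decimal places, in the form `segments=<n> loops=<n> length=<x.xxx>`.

cell (0,1): code 0100 → (0.672,2.000)–(1.000,1.499)
cell (0,2): code 1000 → (1.000,2.703)–(0.672,2.000)
cell (1,1): code 0110 → (1.000,1.499)–(2.000,1.276)
cell (1,2): code 1101 → (1.941,3.000)–(1.000,2.703)
cell (1,3): code 1000 → (2.000,3.010)–(1.941,3.000)
cell (2,1): code 0010 → (2.000,1.276)–(2.565,2.000)
cell (2,2): code 0011 → (2.565,2.000)–(2.013,3.000)
cell (2,3): code 0001 → (2.013,3.000)–(2.000,3.010)
total: 8 segments, chained into 1 closed loop(s), length Σ = 5.521780

segments=8 loops=1 length=5.522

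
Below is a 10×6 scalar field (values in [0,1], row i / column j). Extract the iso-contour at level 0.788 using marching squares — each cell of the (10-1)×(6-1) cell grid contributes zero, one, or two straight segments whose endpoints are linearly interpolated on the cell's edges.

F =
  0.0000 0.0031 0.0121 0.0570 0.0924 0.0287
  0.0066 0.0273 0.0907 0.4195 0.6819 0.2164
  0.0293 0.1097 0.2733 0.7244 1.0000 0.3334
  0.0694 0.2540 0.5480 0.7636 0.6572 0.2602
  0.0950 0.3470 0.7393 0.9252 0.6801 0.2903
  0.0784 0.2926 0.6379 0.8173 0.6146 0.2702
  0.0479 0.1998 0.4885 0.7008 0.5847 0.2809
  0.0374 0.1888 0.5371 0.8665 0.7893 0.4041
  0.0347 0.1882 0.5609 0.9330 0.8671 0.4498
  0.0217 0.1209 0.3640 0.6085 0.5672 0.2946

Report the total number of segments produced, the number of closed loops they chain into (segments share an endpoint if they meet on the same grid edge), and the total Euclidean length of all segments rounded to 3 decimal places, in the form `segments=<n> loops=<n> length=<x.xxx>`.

segments=18 loops=3 length=14.011

cell (1,3): code 0100 → (1.334,4.000)–(2.000,3.231)
cell (1,4): code 1000 → (2.000,4.318)–(1.334,4.000)
cell (2,3): code 0010 → (2.000,3.231)–(2.618,4.000)
cell (2,4): code 0001 → (2.618,4.000)–(2.000,4.318)
cell (3,2): code 0100 → (3.151,3.000)–(4.000,2.262)
cell (3,3): code 1000 → (4.000,3.560)–(3.151,3.000)
cell (4,2): code 0110 → (4.000,2.262)–(5.000,2.837)
cell (4,3): code 1001 → (5.000,3.145)–(4.000,3.560)
cell (5,2): code 0010 → (5.000,2.837)–(5.252,3.000)
cell (5,3): code 0001 → (5.252,3.000)–(5.000,3.145)
cell (6,2): code 0100 → (6.526,3.000)–(7.000,2.762)
cell (6,3): code 1100 → (6.994,4.000)–(6.526,3.000)
cell (6,4): code 1000 → (7.000,4.003)–(6.994,4.000)
cell (7,2): code 0110 → (7.000,2.762)–(8.000,2.610)
cell (7,4): code 1001 → (8.000,4.190)–(7.000,4.003)
cell (8,2): code 0010 → (8.000,2.610)–(8.447,3.000)
cell (8,3): code 0011 → (8.447,3.000)–(8.264,4.000)
cell (8,4): code 0001 → (8.264,4.000)–(8.000,4.190)
total: 18 segments, chained into 3 closed loop(s), length Σ = 14.010896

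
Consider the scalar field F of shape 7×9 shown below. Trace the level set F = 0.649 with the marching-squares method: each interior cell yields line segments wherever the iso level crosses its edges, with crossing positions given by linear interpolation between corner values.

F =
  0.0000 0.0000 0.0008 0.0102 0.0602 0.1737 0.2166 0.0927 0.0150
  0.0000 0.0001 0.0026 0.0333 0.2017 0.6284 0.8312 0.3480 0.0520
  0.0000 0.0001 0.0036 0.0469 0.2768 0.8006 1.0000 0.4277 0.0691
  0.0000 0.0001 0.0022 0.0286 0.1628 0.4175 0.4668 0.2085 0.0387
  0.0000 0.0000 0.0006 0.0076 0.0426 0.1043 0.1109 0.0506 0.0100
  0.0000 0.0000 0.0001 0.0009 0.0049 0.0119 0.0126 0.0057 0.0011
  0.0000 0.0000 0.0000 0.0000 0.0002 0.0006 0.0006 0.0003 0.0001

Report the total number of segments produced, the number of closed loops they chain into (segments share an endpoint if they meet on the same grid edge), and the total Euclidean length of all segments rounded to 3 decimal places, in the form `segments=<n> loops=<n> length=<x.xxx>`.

segments=8 loops=1 length=5.961

cell (0,5): code 0100 → (0.704,6.000)–(1.000,5.102)
cell (0,6): code 1000 → (1.000,6.377)–(0.704,6.000)
cell (1,4): code 0100 → (1.120,5.000)–(2.000,4.711)
cell (1,5): code 1110 → (1.000,5.102)–(1.120,5.000)
cell (1,6): code 1001 → (2.000,6.613)–(1.000,6.377)
cell (2,4): code 0010 → (2.000,4.711)–(2.396,5.000)
cell (2,5): code 0011 → (2.396,5.000)–(2.658,6.000)
cell (2,6): code 0001 → (2.658,6.000)–(2.000,6.613)
total: 8 segments, chained into 1 closed loop(s), length Σ = 5.960794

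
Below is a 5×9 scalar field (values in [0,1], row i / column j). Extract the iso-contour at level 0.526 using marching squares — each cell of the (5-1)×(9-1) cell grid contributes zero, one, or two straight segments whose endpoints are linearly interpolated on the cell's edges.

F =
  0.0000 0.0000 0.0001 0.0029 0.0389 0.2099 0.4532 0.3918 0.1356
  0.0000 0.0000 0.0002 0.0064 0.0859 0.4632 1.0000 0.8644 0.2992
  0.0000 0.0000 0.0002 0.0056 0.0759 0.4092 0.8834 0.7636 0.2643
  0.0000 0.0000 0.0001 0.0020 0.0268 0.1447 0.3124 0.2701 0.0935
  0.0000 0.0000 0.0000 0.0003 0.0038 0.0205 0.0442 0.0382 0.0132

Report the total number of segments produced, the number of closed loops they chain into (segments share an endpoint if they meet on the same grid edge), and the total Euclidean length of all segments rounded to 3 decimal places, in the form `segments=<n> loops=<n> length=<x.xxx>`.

cell (0,5): code 0100 → (0.133,6.000)–(1.000,5.117)
cell (0,6): code 1100 → (0.284,7.000)–(0.133,6.000)
cell (0,7): code 1000 → (1.000,7.599)–(0.284,7.000)
cell (1,5): code 0110 → (1.000,5.117)–(2.000,5.246)
cell (1,7): code 1001 → (2.000,7.476)–(1.000,7.599)
cell (2,5): code 0010 → (2.000,5.246)–(2.626,6.000)
cell (2,6): code 0011 → (2.626,6.000)–(2.481,7.000)
cell (2,7): code 0001 → (2.481,7.000)–(2.000,7.476)
total: 8 segments, chained into 1 closed loop(s), length Σ = 7.864957

segments=8 loops=1 length=7.865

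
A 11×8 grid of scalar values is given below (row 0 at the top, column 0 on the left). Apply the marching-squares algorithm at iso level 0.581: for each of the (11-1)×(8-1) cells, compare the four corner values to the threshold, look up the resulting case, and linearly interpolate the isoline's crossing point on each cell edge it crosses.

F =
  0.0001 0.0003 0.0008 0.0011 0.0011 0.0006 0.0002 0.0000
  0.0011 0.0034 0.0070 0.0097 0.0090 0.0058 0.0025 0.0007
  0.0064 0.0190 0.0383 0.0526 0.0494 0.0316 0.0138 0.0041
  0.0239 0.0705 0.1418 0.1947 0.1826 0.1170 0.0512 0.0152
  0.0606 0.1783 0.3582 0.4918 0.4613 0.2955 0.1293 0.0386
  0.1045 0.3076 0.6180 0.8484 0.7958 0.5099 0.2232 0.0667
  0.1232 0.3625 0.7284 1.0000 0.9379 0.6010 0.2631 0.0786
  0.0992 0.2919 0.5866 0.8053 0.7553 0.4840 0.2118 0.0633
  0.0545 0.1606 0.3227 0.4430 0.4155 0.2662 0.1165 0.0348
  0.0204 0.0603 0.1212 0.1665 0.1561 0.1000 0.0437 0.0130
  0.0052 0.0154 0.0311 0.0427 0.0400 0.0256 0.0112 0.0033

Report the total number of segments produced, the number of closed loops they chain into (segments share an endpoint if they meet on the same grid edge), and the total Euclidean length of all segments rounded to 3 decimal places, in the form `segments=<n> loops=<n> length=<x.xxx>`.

segments=14 loops=1 length=10.612

cell (4,1): code 0100 → (4.858,2.000)–(5.000,1.881)
cell (4,2): code 1100 → (4.250,3.000)–(4.858,2.000)
cell (4,3): code 1100 → (4.358,4.000)–(4.250,3.000)
cell (4,4): code 1000 → (5.000,4.751)–(4.358,4.000)
cell (5,1): code 0110 → (5.000,1.881)–(6.000,1.597)
cell (5,4): code 1101 → (5.780,5.000)–(5.000,4.751)
cell (5,5): code 1000 → (6.000,5.059)–(5.780,5.000)
cell (6,1): code 0110 → (6.000,1.597)–(7.000,1.981)
cell (6,4): code 1011 → (7.000,4.642)–(6.171,5.000)
cell (6,5): code 0001 → (6.171,5.000)–(6.000,5.059)
cell (7,1): code 0010 → (7.000,1.981)–(7.021,2.000)
cell (7,2): code 0011 → (7.021,2.000)–(7.619,3.000)
cell (7,3): code 0011 → (7.619,3.000)–(7.513,4.000)
cell (7,4): code 0001 → (7.513,4.000)–(7.000,4.642)
total: 14 segments, chained into 1 closed loop(s), length Σ = 10.612060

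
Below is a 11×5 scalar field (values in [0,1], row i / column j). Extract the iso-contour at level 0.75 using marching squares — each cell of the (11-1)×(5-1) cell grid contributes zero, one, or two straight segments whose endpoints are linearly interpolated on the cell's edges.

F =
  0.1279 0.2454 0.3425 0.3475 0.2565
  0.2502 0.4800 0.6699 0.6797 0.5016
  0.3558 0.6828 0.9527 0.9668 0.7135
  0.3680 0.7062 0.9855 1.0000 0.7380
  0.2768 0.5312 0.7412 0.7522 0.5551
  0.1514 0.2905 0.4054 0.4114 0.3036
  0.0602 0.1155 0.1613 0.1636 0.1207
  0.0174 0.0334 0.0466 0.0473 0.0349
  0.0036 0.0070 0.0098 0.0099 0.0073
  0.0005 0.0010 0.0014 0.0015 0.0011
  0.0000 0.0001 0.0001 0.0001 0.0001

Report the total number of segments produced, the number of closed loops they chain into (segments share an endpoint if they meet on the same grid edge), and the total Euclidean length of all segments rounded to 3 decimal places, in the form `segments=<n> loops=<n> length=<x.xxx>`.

segments=10 loops=1 length=8.858

cell (1,1): code 0100 → (1.283,2.000)–(2.000,1.249)
cell (1,2): code 1100 → (1.245,3.000)–(1.283,2.000)
cell (1,3): code 1000 → (2.000,3.856)–(1.245,3.000)
cell (2,1): code 0110 → (2.000,1.249)–(3.000,1.157)
cell (2,3): code 1001 → (3.000,3.954)–(2.000,3.856)
cell (3,1): code 0010 → (3.000,1.157)–(3.964,2.000)
cell (3,2): code 0111 → (3.964,2.000)–(4.000,2.800)
cell (3,3): code 1001 → (4.000,3.011)–(3.000,3.954)
cell (4,2): code 0010 → (4.000,2.800)–(4.006,3.000)
cell (4,3): code 0001 → (4.006,3.000)–(4.000,3.011)
total: 10 segments, chained into 1 closed loop(s), length Σ = 8.858395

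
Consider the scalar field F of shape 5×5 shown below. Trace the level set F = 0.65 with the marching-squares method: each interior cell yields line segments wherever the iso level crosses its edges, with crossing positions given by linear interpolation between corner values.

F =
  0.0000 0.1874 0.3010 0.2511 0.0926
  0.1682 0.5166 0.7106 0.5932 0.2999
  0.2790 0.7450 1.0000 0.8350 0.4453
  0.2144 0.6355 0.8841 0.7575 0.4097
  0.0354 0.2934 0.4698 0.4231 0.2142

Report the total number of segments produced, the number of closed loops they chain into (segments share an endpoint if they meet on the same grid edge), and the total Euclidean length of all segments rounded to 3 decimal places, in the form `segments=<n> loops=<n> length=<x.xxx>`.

cell (0,1): code 0100 → (0.852,2.000)–(1.000,1.688)
cell (0,2): code 1000 → (1.000,2.516)–(0.852,2.000)
cell (1,0): code 0100 → (1.584,1.000)–(2.000,0.796)
cell (1,1): code 1110 → (1.000,1.688)–(1.584,1.000)
cell (1,2): code 1101 → (1.235,3.000)–(1.000,2.516)
cell (1,3): code 1000 → (2.000,3.475)–(1.235,3.000)
cell (2,0): code 0010 → (2.000,0.796)–(2.868,1.000)
cell (2,1): code 0111 → (2.868,1.000)–(3.000,1.058)
cell (2,3): code 1001 → (3.000,3.309)–(2.000,3.475)
cell (3,1): code 0010 → (3.000,1.058)–(3.565,2.000)
cell (3,2): code 0011 → (3.565,2.000)–(3.321,3.000)
cell (3,3): code 0001 → (3.321,3.000)–(3.000,3.309)
total: 12 segments, chained into 1 closed loop(s), length Σ = 8.309169

segments=12 loops=1 length=8.309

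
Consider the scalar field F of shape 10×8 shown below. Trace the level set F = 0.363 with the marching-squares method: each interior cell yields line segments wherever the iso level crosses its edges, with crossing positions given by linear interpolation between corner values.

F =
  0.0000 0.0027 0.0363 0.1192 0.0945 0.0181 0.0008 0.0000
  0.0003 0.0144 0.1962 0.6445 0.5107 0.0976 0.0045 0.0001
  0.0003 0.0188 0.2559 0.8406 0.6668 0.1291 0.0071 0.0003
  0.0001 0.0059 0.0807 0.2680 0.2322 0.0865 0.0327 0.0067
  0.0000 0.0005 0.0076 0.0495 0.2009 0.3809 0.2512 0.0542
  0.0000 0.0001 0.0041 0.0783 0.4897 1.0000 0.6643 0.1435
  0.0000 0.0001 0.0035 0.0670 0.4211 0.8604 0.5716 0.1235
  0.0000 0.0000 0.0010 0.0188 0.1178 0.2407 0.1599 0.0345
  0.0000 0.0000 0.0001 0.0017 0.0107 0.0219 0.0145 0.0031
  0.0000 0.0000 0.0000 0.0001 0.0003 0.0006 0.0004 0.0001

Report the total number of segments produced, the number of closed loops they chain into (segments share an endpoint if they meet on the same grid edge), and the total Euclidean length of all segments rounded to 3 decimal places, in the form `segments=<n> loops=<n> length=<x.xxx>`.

segments=20 loops=2 length=16.331

cell (0,2): code 0100 → (0.464,3.000)–(1.000,2.372)
cell (0,3): code 1100 → (0.645,4.000)–(0.464,3.000)
cell (0,4): code 1000 → (1.000,4.358)–(0.645,4.000)
cell (1,2): code 0110 → (1.000,2.372)–(2.000,2.183)
cell (1,4): code 1001 → (2.000,4.565)–(1.000,4.358)
cell (2,2): code 0010 → (2.000,2.183)–(2.834,3.000)
cell (2,3): code 0011 → (2.834,3.000)–(2.699,4.000)
cell (2,4): code 0001 → (2.699,4.000)–(2.000,4.565)
cell (3,4): code 0100 → (3.939,5.000)–(4.000,4.901)
cell (3,5): code 1000 → (4.000,5.138)–(3.939,5.000)
cell (4,3): code 0100 → (4.561,4.000)–(5.000,3.692)
cell (4,4): code 1110 → (4.000,4.901)–(4.561,4.000)
cell (4,5): code 1101 → (4.271,6.000)–(4.000,5.138)
cell (4,6): code 1000 → (5.000,6.579)–(4.271,6.000)
cell (5,3): code 0110 → (5.000,3.692)–(6.000,3.836)
cell (5,6): code 1001 → (6.000,6.466)–(5.000,6.579)
cell (6,3): code 0010 → (6.000,3.836)–(6.192,4.000)
cell (6,4): code 0011 → (6.192,4.000)–(6.803,5.000)
cell (6,5): code 0011 → (6.803,5.000)–(6.507,6.000)
cell (6,6): code 0001 → (6.507,6.000)–(6.000,6.466)
total: 20 segments, chained into 2 closed loop(s), length Σ = 16.330567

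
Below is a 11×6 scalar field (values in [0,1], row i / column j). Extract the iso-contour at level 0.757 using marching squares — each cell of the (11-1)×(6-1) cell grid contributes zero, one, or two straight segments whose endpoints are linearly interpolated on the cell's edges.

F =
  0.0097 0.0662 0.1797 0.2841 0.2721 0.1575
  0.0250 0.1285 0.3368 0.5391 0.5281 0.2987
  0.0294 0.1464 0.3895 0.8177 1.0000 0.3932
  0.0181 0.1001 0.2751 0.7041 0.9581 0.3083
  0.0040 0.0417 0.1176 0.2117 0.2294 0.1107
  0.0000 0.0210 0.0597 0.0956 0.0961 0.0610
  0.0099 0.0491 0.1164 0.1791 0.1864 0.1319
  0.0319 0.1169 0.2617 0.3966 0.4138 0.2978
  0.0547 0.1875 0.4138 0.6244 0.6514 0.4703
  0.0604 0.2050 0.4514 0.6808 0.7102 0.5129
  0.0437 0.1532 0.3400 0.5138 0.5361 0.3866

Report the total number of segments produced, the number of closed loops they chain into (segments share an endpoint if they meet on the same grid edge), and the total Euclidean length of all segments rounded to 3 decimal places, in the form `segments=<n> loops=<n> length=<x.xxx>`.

segments=8 loops=1 length=5.276

cell (1,2): code 0100 → (1.782,3.000)–(2.000,2.858)
cell (1,3): code 1100 → (1.485,4.000)–(1.782,3.000)
cell (1,4): code 1000 → (2.000,4.400)–(1.485,4.000)
cell (2,2): code 0010 → (2.000,2.858)–(2.534,3.000)
cell (2,3): code 0111 → (2.534,3.000)–(3.000,3.208)
cell (2,4): code 1001 → (3.000,4.309)–(2.000,4.400)
cell (3,3): code 0010 → (3.000,3.208)–(3.276,4.000)
cell (3,4): code 0001 → (3.276,4.000)–(3.000,4.309)
total: 8 segments, chained into 1 closed loop(s), length Σ = 5.275621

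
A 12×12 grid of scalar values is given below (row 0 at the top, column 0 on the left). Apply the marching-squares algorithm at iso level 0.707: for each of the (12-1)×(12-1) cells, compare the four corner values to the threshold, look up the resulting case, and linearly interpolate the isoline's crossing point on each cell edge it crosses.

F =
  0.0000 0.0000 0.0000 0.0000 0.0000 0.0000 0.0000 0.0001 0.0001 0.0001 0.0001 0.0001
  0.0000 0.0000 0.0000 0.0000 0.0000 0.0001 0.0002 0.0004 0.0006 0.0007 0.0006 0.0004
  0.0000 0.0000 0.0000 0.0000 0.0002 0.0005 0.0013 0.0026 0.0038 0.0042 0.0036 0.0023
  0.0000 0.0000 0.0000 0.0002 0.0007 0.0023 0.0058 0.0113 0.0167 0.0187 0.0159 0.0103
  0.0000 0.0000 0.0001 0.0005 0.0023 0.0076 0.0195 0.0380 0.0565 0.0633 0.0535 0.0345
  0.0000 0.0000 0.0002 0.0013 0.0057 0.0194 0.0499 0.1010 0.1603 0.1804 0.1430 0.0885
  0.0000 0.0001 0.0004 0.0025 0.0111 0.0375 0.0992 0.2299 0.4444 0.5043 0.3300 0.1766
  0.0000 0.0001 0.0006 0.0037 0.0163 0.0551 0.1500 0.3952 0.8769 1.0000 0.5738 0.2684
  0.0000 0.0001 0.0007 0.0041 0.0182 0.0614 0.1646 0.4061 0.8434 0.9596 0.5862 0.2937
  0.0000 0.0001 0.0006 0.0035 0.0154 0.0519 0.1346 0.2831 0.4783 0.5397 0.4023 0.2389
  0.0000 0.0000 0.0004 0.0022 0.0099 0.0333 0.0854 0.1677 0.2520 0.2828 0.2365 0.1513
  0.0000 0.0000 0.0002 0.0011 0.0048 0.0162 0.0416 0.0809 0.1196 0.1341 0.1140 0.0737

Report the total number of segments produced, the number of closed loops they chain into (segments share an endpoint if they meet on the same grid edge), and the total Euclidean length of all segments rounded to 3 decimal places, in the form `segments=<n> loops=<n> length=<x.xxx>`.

segments=8 loops=1 length=6.873

cell (6,7): code 0100 → (6.607,8.000)–(7.000,7.647)
cell (6,8): code 1100 → (6.409,9.000)–(6.607,8.000)
cell (6,9): code 1000 → (7.000,9.687)–(6.409,9.000)
cell (7,7): code 0110 → (7.000,7.647)–(8.000,7.688)
cell (7,9): code 1001 → (8.000,9.676)–(7.000,9.687)
cell (8,7): code 0010 → (8.000,7.688)–(8.374,8.000)
cell (8,8): code 0011 → (8.374,8.000)–(8.602,9.000)
cell (8,9): code 0001 → (8.602,9.000)–(8.000,9.676)
total: 8 segments, chained into 1 closed loop(s), length Σ = 6.872554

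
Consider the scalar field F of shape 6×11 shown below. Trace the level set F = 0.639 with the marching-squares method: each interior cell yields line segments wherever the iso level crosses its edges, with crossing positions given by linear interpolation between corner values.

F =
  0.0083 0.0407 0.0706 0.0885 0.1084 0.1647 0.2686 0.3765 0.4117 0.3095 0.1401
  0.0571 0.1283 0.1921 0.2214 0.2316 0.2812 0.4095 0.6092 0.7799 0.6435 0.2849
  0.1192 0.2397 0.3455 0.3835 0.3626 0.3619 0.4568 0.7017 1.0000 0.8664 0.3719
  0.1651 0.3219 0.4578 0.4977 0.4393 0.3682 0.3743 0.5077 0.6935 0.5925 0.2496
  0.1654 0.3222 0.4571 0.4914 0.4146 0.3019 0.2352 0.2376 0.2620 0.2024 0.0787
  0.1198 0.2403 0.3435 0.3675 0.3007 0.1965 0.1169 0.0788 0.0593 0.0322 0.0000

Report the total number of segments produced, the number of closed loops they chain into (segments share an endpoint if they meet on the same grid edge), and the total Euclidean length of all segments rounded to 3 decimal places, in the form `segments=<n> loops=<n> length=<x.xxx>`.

cell (0,7): code 0100 → (0.617,8.000)–(1.000,7.175)
cell (0,8): code 1100 → (0.987,9.000)–(0.617,8.000)
cell (0,9): code 1000 → (1.000,9.013)–(0.987,9.000)
cell (1,6): code 0100 → (1.322,7.000)–(2.000,6.744)
cell (1,7): code 1110 → (1.000,7.175)–(1.322,7.000)
cell (1,9): code 1001 → (2.000,9.460)–(1.000,9.013)
cell (2,6): code 0010 → (2.000,6.744)–(2.323,7.000)
cell (2,7): code 0111 → (2.323,7.000)–(3.000,7.707)
cell (2,8): code 1011 → (3.000,8.540)–(2.830,9.000)
cell (2,9): code 0001 → (2.830,9.000)–(2.000,9.460)
cell (3,7): code 0010 → (3.000,7.707)–(3.126,8.000)
cell (3,8): code 0001 → (3.126,8.000)–(3.000,8.540)
total: 12 segments, chained into 1 closed loop(s), length Σ = 7.884828

segments=12 loops=1 length=7.885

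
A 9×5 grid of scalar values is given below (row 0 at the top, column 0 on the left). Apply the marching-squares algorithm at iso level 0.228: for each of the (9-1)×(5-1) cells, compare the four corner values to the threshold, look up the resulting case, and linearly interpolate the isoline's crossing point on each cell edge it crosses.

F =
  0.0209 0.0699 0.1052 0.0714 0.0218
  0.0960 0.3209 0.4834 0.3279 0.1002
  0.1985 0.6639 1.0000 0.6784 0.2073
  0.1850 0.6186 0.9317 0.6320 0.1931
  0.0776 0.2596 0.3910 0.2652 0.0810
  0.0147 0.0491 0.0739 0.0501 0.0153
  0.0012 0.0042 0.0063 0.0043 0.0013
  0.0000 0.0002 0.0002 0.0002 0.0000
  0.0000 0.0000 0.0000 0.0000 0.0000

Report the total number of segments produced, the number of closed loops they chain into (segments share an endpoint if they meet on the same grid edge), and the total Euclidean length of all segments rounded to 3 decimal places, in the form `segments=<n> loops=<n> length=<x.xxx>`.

segments=14 loops=1 length=12.567

cell (0,0): code 0100 → (0.630,1.000)–(1.000,0.587)
cell (0,1): code 1100 → (0.325,2.000)–(0.630,1.000)
cell (0,2): code 1100 → (0.611,3.000)–(0.325,2.000)
cell (0,3): code 1000 → (1.000,3.439)–(0.611,3.000)
cell (1,0): code 0110 → (1.000,0.587)–(2.000,0.063)
cell (1,3): code 1001 → (2.000,3.956)–(1.000,3.439)
cell (2,0): code 0110 → (2.000,0.063)–(3.000,0.099)
cell (2,3): code 1001 → (3.000,3.920)–(2.000,3.956)
cell (3,0): code 0110 → (3.000,0.099)–(4.000,0.826)
cell (3,3): code 1001 → (4.000,3.202)–(3.000,3.920)
cell (4,0): code 0010 → (4.000,0.826)–(4.150,1.000)
cell (4,1): code 0011 → (4.150,1.000)–(4.514,2.000)
cell (4,2): code 0011 → (4.514,2.000)–(4.173,3.000)
cell (4,3): code 0001 → (4.173,3.000)–(4.000,3.202)
total: 14 segments, chained into 1 closed loop(s), length Σ = 12.566771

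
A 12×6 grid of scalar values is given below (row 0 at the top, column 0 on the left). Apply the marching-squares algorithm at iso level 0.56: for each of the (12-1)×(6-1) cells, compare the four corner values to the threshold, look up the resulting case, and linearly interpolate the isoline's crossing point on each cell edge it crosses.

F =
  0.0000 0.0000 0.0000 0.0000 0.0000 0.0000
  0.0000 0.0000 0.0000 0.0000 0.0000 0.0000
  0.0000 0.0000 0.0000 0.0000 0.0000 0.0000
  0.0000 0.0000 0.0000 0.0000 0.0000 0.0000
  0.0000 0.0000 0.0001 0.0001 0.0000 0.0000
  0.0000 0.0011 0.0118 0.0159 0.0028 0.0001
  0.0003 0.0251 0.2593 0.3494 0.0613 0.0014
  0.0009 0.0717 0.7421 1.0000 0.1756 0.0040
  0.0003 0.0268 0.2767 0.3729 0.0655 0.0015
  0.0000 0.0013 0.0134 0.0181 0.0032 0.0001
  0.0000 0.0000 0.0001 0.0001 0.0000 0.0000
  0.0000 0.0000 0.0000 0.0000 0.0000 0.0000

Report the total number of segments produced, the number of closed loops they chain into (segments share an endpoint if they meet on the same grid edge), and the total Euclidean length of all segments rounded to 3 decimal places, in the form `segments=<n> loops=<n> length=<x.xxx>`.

cell (6,1): code 0100 → (6.623,2.000)–(7.000,1.728)
cell (6,2): code 1100 → (6.324,3.000)–(6.623,2.000)
cell (6,3): code 1000 → (7.000,3.534)–(6.324,3.000)
cell (7,1): code 0010 → (7.000,1.728)–(7.391,2.000)
cell (7,2): code 0011 → (7.391,2.000)–(7.702,3.000)
cell (7,3): code 0001 → (7.702,3.000)–(7.000,3.534)
total: 6 segments, chained into 1 closed loop(s), length Σ = 4.775059

segments=6 loops=1 length=4.775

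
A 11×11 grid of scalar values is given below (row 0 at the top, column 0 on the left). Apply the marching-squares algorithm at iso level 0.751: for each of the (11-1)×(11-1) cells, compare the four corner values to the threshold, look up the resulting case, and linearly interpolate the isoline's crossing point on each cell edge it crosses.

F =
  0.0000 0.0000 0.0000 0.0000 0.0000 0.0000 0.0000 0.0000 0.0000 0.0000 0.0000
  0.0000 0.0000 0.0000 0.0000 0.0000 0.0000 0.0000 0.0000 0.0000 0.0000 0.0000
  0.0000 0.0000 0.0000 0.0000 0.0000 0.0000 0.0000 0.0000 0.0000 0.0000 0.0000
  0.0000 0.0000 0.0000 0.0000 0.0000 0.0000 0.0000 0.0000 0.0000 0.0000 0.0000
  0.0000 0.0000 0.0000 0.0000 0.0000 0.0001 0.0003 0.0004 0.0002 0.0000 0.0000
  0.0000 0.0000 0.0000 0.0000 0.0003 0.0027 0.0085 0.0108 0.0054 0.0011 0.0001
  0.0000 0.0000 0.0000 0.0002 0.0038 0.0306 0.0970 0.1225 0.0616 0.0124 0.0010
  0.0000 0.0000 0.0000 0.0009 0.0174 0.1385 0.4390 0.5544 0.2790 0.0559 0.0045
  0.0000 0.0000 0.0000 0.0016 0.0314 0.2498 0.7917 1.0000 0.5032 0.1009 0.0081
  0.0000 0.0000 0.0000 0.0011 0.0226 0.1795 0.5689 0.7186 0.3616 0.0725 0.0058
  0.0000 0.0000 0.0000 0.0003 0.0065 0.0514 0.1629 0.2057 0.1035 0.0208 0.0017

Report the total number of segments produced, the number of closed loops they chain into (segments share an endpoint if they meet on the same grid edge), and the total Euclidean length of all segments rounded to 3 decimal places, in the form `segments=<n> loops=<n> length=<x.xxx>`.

segments=6 loops=1 length=4.419

cell (7,5): code 0100 → (7.885,6.000)–(8.000,5.925)
cell (7,6): code 1100 → (7.441,7.000)–(7.885,6.000)
cell (7,7): code 1000 → (8.000,7.501)–(7.441,7.000)
cell (8,5): code 0010 → (8.000,5.925)–(8.183,6.000)
cell (8,6): code 0011 → (8.183,6.000)–(8.885,7.000)
cell (8,7): code 0001 → (8.885,7.000)–(8.000,7.501)
total: 6 segments, chained into 1 closed loop(s), length Σ = 4.418595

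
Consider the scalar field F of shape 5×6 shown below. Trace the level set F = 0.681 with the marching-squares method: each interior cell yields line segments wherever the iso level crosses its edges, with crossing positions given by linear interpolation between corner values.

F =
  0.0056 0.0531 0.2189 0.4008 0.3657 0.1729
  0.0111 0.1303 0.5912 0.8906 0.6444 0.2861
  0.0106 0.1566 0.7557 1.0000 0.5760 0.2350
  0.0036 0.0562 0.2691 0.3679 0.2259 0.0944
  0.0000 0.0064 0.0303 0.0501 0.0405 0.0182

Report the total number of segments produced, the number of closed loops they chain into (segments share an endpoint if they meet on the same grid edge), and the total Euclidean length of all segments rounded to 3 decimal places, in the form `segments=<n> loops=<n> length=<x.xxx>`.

segments=8 loops=1 length=6.036

cell (0,2): code 0100 → (0.572,3.000)–(1.000,2.300)
cell (0,3): code 1000 → (1.000,3.851)–(0.572,3.000)
cell (1,1): code 0100 → (1.546,2.000)–(2.000,1.875)
cell (1,2): code 1110 → (1.000,2.300)–(1.546,2.000)
cell (1,3): code 1001 → (2.000,3.752)–(1.000,3.851)
cell (2,1): code 0010 → (2.000,1.875)–(2.154,2.000)
cell (2,2): code 0011 → (2.154,2.000)–(2.505,3.000)
cell (2,3): code 0001 → (2.505,3.000)–(2.000,3.752)
total: 8 segments, chained into 1 closed loop(s), length Σ = 6.035579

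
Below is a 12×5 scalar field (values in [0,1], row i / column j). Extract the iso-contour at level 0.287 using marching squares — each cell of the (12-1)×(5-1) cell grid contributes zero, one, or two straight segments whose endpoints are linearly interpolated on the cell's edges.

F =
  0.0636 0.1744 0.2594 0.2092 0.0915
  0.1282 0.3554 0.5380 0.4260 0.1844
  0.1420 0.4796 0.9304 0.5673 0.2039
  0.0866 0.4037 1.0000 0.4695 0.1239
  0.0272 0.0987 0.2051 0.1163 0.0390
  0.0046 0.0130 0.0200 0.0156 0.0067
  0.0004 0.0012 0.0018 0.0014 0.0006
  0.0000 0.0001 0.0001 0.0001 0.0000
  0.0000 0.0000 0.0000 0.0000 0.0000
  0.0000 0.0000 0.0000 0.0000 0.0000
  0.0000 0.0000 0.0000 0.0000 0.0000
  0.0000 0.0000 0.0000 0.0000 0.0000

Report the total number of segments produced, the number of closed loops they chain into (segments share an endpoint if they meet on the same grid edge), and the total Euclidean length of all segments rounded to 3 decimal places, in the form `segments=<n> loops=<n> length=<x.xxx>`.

segments=12 loops=1 length=11.075

cell (0,0): code 0100 → (0.622,1.000)–(1.000,0.699)
cell (0,1): code 1100 → (0.099,2.000)–(0.622,1.000)
cell (0,2): code 1100 → (0.359,3.000)–(0.099,2.000)
cell (0,3): code 1000 → (1.000,3.575)–(0.359,3.000)
cell (1,0): code 0110 → (1.000,0.699)–(2.000,0.430)
cell (1,3): code 1001 → (2.000,3.771)–(1.000,3.575)
cell (2,0): code 0110 → (2.000,0.430)–(3.000,0.632)
cell (2,3): code 1001 → (3.000,3.528)–(2.000,3.771)
cell (3,0): code 0010 → (3.000,0.632)–(3.383,1.000)
cell (3,1): code 0011 → (3.383,1.000)–(3.897,2.000)
cell (3,2): code 0011 → (3.897,2.000)–(3.517,3.000)
cell (3,3): code 0001 → (3.517,3.000)–(3.000,3.528)
total: 12 segments, chained into 1 closed loop(s), length Σ = 11.074535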